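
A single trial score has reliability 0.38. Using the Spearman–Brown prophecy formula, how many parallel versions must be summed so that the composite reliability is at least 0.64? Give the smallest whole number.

3

k ≥ ρ*(1−ρ₁)/(ρ₁(1−ρ*)) = 0.64·0.62 / (0.38·0.36) = 2.901.
Smallest integer k = 3.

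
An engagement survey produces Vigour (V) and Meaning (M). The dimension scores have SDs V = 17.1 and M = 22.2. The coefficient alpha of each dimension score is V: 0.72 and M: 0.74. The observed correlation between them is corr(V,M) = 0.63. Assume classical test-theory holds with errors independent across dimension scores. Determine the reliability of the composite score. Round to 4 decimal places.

0.8338

Var(V+M) = 17.1² + 22.2² + 2·[17.1·22.2·0.63] = 785.25 + 478.321 = 1263.57.
Under uncorrelated errors the observed covariances equal the true-score covariances, so only the own-variance terms attenuate.
True-score variance = [17.1²·0.72 + 22.2²·0.74] + 478.321 = 575.237 + 478.321 = 1053.56.
Reliability = 1053.56 / 1263.57 = 0.8338.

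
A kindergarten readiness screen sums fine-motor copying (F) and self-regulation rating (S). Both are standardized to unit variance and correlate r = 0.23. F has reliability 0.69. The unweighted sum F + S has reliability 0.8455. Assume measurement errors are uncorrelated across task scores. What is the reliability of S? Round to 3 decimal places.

Var(F+S) = 2 + 2·0.23 = 2.460.
True-score variance = ρ_F + ρ_S + 2·0.23, so 0.8455 = (0.69 + ρ_S + 0.46) / 2.460.
ρ_S = 0.8455·2.460 − 0.69 − 0.46 = 0.930.

0.930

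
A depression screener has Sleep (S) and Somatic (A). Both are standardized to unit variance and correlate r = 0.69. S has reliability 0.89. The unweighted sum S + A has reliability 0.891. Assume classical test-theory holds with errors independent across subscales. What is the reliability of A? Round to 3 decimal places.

Var(S+A) = 2 + 2·0.69 = 3.380.
True-score variance = ρ_S + ρ_A + 2·0.69, so 0.891 = (0.89 + ρ_A + 1.38) / 3.380.
ρ_A = 0.891·3.380 − 0.89 − 1.38 = 0.742.

0.742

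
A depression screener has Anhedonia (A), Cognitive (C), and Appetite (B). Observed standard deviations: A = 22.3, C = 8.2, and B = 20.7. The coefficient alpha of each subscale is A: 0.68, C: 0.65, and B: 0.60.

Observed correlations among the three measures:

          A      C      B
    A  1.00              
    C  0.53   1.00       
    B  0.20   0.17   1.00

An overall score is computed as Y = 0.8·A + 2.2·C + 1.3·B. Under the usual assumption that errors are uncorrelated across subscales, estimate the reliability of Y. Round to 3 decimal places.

Var(Y) = 0.8²·22.3² + 2.2²·8.2² + 1.3²·20.7² + 2·[1.76·22.3·8.2·0.53 + 1.04·22.3·20.7·0.20 + 2.86·8.2·20.7·0.17] = 1367.86 + 698.229 = 2066.08.
Under uncorrelated errors the observed covariances equal the true-score covariances, so only the own-variance terms attenuate.
True-score variance = [0.8²·22.3²·0.68 + 2.2²·8.2²·0.65 + 1.3²·20.7²·0.60] + 698.229 = 862.447 + 698.229 = 1560.68.
Reliability = 1560.68 / 2066.08 = 0.755.

0.755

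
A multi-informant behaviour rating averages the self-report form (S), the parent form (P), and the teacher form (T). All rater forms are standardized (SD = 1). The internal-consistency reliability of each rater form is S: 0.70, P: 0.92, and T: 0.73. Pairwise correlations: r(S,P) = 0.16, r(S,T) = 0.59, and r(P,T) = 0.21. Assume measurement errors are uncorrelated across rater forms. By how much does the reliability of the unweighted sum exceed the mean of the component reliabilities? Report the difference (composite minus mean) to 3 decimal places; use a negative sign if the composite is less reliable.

0.085

Var(sum) = 3 + 1.92 = 4.92; true-score variance = 2.35 + 1.92 = 4.27; composite reliability = 0.8679.
Mean component reliability = 0.7833.
Difference = 0.8679 − 0.7833 = 0.085.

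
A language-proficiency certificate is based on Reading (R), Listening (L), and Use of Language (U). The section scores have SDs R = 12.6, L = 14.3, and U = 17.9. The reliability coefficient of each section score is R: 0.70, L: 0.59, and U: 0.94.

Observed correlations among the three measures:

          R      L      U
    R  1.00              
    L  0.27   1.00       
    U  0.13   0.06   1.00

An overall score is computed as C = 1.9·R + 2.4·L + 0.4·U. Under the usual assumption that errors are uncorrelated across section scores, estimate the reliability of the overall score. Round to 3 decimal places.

0.716

Var(C) = 1.9²·12.6² + 2.4²·14.3² + 0.4²·17.9² + 2·[4.56·12.6·14.3·0.27 + 0.76·12.6·17.9·0.13 + 0.96·14.3·17.9·0.06] = 1802.25 + 517.73 = 2319.98.
Because errors are independent across components, Cov(Tᵢ,Tⱼ) = Cov(Xᵢ,Xⱼ); the off-diagonal part of the true-score variance is the same as above.
True-score variance = [1.9²·12.6²·0.70 + 2.4²·14.3²·0.59 + 0.4²·17.9²·0.94] + 517.73 = 1144.31 + 517.73 = 1662.04.
Reliability = 1662.04 / 2319.98 = 0.716.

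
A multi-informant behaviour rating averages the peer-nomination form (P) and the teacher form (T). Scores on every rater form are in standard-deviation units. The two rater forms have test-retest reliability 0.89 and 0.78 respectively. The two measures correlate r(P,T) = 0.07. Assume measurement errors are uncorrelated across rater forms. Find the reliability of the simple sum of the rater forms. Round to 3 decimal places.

0.846

Var(P+T) = 2 + 2·[0.07] = 2 + 0.14 = 2.14.
Because errors are independent across components, Cov(Tᵢ,Tⱼ) = Cov(Xᵢ,Xⱼ); the off-diagonal part of the true-score variance is the same as above.
True-score variance = [0.89 + 0.78] + 0.14 = 1.67 + 0.14 = 1.81.
Reliability = 1.81 / 2.14 = 0.846.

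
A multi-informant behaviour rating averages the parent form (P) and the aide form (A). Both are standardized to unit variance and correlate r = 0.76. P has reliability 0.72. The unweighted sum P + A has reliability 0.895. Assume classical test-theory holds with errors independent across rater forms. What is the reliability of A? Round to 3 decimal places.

Var(P+A) = 2 + 2·0.76 = 3.520.
True-score variance = ρ_P + ρ_A + 2·0.76, so 0.895 = (0.72 + ρ_A + 1.52) / 3.520.
ρ_A = 0.895·3.520 − 0.72 − 1.52 = 0.910.

0.910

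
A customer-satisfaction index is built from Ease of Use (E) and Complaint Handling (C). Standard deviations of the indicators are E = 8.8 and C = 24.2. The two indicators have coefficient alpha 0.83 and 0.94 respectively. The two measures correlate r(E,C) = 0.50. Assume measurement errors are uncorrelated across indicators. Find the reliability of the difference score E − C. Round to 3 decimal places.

Var(E−C) = 8.8² + 24.2² − 2·8.8·24.2·0.50 = 663.08 − 212.96 = 450.12.
Under uncorrelated errors the observed covariances equal the true-score covariances, so only the own-variance terms attenuate.
True-score variance = [8.8²·0.83 + 24.2²·0.94] − 212.96 = 614.777 − 212.96 = 401.817.
Reliability = 401.817 / 450.12 = 0.893.

0.893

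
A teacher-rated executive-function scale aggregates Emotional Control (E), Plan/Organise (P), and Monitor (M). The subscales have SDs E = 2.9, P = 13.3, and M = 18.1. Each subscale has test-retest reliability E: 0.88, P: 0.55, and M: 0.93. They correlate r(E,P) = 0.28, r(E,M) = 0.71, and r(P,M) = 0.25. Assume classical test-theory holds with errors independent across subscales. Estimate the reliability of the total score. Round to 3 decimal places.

0.858

Var(E+P+M) = 2.9² + 13.3² + 18.1² + 2·[2.9·13.3·0.28 + 2.9·18.1·0.71 + 13.3·18.1·0.25] = 512.91 + 216.5 = 729.41.
Under uncorrelated errors the observed covariances equal the true-score covariances, so only the own-variance terms attenuate.
True-score variance = [2.9²·0.88 + 13.3²·0.55 + 18.1²·0.93] + 216.5 = 409.368 + 216.5 = 625.868.
Reliability = 625.868 / 729.41 = 0.858.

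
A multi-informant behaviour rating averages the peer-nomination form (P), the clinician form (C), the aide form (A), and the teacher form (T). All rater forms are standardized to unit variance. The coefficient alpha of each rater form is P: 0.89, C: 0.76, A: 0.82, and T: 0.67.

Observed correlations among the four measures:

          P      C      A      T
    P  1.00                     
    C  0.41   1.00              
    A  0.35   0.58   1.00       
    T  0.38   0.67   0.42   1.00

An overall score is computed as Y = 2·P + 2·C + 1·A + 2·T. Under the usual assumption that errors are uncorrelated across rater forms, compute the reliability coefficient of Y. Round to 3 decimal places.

Var(Y) = 2² + 2² + 1 + 2² + 2·[4·0.41 + 2·0.35 + 4·0.38 + 2·0.58 + 4·0.67 + 2·0.42] = 13 + 17.08 = 30.08.
Under uncorrelated errors the observed covariances equal the true-score covariances, so only the own-variance terms attenuate.
True-score variance = [2²·0.89 + 2²·0.76 + 0.82 + 2²·0.67] + 17.08 = 10.1 + 17.08 = 27.18.
Reliability = 27.18 / 30.08 = 0.904.

0.904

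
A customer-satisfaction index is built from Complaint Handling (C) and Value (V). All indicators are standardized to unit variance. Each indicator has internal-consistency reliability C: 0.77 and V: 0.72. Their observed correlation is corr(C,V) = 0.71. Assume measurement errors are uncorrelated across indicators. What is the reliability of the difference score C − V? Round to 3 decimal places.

0.121

Var(C−V) = 1 + 1 − 2·0.71 = 2 − 1.42 = 0.58.
Under uncorrelated errors the observed covariances equal the true-score covariances, so only the own-variance terms attenuate.
True-score variance = [0.77 + 0.72] − 1.42 = 1.49 − 1.42 = 0.07.
Reliability = 0.07 / 0.58 = 0.121.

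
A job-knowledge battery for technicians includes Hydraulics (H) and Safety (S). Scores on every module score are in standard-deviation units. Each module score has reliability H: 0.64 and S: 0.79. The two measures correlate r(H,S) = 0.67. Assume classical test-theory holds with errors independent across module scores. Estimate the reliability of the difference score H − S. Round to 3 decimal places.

0.136

Var(H−S) = 1 + 1 − 2·0.67 = 2 − 1.34 = 0.66.
With uncorrelated errors the cross-covariances are all true-score covariance, so they carry over unchanged; only the diagonal terms shrink to ρᵢσᵢ².
True-score variance = [0.64 + 0.79] − 1.34 = 1.43 − 1.34 = 0.09.
Reliability = 0.09 / 0.66 = 0.136.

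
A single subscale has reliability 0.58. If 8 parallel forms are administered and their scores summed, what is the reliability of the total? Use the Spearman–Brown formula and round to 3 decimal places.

0.917

ρ_k = kρ / (1 + (k−1)ρ) = 8·0.58 / (1 + 7·0.58) = 4.640 / 5.060 = 0.917.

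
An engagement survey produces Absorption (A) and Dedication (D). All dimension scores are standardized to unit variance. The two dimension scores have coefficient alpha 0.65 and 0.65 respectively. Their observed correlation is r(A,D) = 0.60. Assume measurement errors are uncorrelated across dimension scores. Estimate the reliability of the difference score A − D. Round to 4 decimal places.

0.1250

Var(A−D) = 1 + 1 − 2·0.60 = 2 − 1.2 = 0.8.
Under uncorrelated errors the observed covariances equal the true-score covariances, so only the own-variance terms attenuate.
True-score variance = [0.65 + 0.65] − 1.2 = 1.3 − 1.2 = 0.1.
Reliability = 0.1 / 0.8 = 0.1250.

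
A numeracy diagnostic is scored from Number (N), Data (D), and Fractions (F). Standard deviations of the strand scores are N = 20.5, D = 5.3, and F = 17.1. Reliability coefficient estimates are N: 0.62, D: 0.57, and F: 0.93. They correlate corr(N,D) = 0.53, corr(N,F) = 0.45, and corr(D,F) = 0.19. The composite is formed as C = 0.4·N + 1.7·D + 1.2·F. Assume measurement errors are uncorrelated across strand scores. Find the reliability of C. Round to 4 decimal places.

Var(C) = 0.4²·20.5² + 1.7²·5.3² + 1.2²·17.1² + 2·[0.68·20.5·5.3·0.53 + 0.48·20.5·17.1·0.45 + 2.04·5.3·17.1·0.19] = 569.49 + 300.009 = 869.499.
With uncorrelated errors the cross-covariances are all true-score covariance, so they carry over unchanged; only the diagonal terms shrink to ρᵢσᵢ².
True-score variance = [0.4²·20.5²·0.62 + 1.7²·5.3²·0.57 + 1.2²·17.1²·0.93] + 300.009 = 479.557 + 300.009 = 779.566.
Reliability = 779.566 / 869.499 = 0.8966.

0.8966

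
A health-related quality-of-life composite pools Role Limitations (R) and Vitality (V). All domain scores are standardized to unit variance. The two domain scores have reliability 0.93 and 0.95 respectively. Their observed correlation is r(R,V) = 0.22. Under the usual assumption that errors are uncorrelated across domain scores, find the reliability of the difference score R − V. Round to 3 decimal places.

0.923

Var(R−V) = 1 + 1 − 2·0.22 = 2 − 0.44 = 1.56.
With uncorrelated errors the cross-covariances are all true-score covariance, so they carry over unchanged; only the diagonal terms shrink to ρᵢσᵢ².
True-score variance = [0.93 + 0.95] − 0.44 = 1.88 − 0.44 = 1.44.
Reliability = 1.44 / 1.56 = 0.923.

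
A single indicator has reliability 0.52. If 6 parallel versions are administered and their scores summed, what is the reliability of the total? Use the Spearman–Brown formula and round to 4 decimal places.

ρ_k = kρ / (1 + (k−1)ρ) = 6·0.52 / (1 + 5·0.52) = 3.120 / 3.600 = 0.8667.

0.8667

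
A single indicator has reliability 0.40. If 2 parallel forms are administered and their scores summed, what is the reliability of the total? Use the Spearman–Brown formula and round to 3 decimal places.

ρ_k = kρ / (1 + (k−1)ρ) = 2·0.40 / (1 + 1·0.40) = 0.800 / 1.400 = 0.571.

0.571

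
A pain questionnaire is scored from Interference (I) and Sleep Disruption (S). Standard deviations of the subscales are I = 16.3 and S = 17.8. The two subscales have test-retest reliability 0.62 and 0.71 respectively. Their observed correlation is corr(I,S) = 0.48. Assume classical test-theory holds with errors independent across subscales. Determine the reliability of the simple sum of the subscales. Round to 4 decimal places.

0.7760

Var(I+S) = 16.3² + 17.8² + 2·[16.3·17.8·0.48] = 582.53 + 278.534 = 861.064.
Because errors are independent across components, Cov(Tᵢ,Tⱼ) = Cov(Xᵢ,Xⱼ); the off-diagonal part of the true-score variance is the same as above.
True-score variance = [16.3²·0.62 + 17.8²·0.71] + 278.534 = 389.684 + 278.534 = 668.219.
Reliability = 668.219 / 861.064 = 0.7760.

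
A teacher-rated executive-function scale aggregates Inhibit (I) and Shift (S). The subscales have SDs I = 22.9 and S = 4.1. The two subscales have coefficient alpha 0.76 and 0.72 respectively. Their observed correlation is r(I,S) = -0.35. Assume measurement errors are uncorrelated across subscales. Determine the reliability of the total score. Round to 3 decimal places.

Var(I+S) = 22.9² + 4.1² + 2·[22.9·4.1·(-0.35)] = 541.22 − 65.723 = 475.497.
With uncorrelated errors the cross-covariances are all true-score covariance, so they carry over unchanged; only the diagonal terms shrink to ρᵢσᵢ².
True-score variance = [22.9²·0.76 + 4.1²·0.72] − 65.723 = 410.655 − 65.723 = 344.932.
Reliability = 344.932 / 475.497 = 0.725.

0.725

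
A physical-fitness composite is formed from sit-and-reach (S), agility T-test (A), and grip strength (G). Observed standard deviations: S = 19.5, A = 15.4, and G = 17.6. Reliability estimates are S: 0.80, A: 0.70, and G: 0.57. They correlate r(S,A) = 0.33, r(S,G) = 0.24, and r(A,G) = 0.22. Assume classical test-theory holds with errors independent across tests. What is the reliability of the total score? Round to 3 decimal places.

Var(S+A+G) = 19.5² + 15.4² + 17.6² + 2·[19.5·15.4·0.33 + 19.5·17.6·0.24 + 15.4·17.6·0.22] = 927.17 + 482.192 = 1409.36.
Because errors are independent across components, Cov(Tᵢ,Tⱼ) = Cov(Xᵢ,Xⱼ); the off-diagonal part of the true-score variance is the same as above.
True-score variance = [19.5²·0.80 + 15.4²·0.70 + 17.6²·0.57] + 482.192 = 646.775 + 482.192 = 1128.97.
Reliability = 1128.97 / 1409.36 = 0.801.

0.801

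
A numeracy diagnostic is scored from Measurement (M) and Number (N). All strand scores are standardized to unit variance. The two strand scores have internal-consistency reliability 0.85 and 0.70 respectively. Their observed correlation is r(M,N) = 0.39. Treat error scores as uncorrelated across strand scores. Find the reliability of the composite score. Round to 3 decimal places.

Var(M+N) = 2 + 2·[0.39] = 2 + 0.78 = 2.78.
Under uncorrelated errors the observed covariances equal the true-score covariances, so only the own-variance terms attenuate.
True-score variance = [0.85 + 0.70] + 0.78 = 1.55 + 0.78 = 2.33.
Reliability = 2.33 / 2.78 = 0.838.

0.838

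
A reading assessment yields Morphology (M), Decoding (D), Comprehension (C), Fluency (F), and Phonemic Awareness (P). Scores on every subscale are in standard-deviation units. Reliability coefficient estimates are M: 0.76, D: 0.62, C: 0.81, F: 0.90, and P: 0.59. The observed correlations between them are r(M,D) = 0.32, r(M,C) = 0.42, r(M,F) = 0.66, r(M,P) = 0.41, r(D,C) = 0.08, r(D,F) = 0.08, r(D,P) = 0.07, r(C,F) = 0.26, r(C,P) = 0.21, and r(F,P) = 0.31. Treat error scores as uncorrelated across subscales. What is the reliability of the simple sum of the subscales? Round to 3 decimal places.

Var(M+D+C+F+P) = 5 + 2·[0.32 + 0.42 + 0.66 + 0.41 + 0.08 + 0.08 + 0.07 + 0.26 + 0.21 + 0.31] = 5 + 5.64 = 10.64.
Under uncorrelated errors the observed covariances equal the true-score covariances, so only the own-variance terms attenuate.
True-score variance = [0.76 + 0.62 + 0.81 + 0.90 + 0.59] + 5.64 = 3.68 + 5.64 = 9.32.
Reliability = 9.32 / 10.64 = 0.876.

0.876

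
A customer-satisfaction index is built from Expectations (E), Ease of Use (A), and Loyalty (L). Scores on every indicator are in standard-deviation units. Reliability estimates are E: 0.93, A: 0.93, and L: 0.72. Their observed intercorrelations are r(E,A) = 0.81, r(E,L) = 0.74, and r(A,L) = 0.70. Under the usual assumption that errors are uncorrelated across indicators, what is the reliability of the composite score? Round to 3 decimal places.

0.944

Var(E+A+L) = 3 + 2·[0.81 + 0.74 + 0.70] = 3 + 4.5 = 7.5.
Because errors are independent across components, Cov(Tᵢ,Tⱼ) = Cov(Xᵢ,Xⱼ); the off-diagonal part of the true-score variance is the same as above.
True-score variance = [0.93 + 0.93 + 0.72] + 4.5 = 2.58 + 4.5 = 7.08.
Reliability = 7.08 / 7.5 = 0.944.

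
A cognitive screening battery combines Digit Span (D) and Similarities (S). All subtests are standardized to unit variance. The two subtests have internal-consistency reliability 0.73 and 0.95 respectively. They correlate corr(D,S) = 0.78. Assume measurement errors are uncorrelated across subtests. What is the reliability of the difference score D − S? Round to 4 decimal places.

0.2727

Var(D−S) = 1 + 1 − 2·0.78 = 2 − 1.56 = 0.44.
With uncorrelated errors the cross-covariances are all true-score covariance, so they carry over unchanged; only the diagonal terms shrink to ρᵢσᵢ².
True-score variance = [0.73 + 0.95] − 1.56 = 1.68 − 1.56 = 0.12.
Reliability = 0.12 / 0.44 = 0.2727.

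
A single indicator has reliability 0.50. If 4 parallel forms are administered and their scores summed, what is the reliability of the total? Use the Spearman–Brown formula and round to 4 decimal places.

0.8000

ρ_k = kρ / (1 + (k−1)ρ) = 4·0.50 / (1 + 3·0.50) = 2.000 / 2.500 = 0.8000.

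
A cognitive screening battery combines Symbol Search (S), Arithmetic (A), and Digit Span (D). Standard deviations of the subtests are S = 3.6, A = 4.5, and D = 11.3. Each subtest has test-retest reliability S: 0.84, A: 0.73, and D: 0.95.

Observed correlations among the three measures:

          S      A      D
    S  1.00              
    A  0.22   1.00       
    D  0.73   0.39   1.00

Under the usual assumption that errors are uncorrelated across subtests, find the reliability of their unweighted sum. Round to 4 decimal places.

0.9479

Var(S+A+D) = 3.6² + 4.5² + 11.3² + 2·[3.6·4.5·0.22 + 3.6·11.3·0.73 + 4.5·11.3·0.39] = 160.9 + 106.184 = 267.084.
Under uncorrelated errors the observed covariances equal the true-score covariances, so only the own-variance terms attenuate.
True-score variance = [3.6²·0.84 + 4.5²·0.73 + 11.3²·0.95] + 106.184 = 146.974 + 106.184 = 253.158.
Reliability = 253.158 / 267.084 = 0.9479.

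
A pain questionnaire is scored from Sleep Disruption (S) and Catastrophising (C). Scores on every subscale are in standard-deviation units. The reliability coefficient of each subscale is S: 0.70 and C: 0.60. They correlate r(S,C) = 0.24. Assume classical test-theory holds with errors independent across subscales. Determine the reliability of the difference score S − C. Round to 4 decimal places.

Var(S−C) = 1 + 1 − 2·0.24 = 2 − 0.48 = 1.52.
With uncorrelated errors the cross-covariances are all true-score covariance, so they carry over unchanged; only the diagonal terms shrink to ρᵢσᵢ².
True-score variance = [0.70 + 0.60] − 0.48 = 1.3 − 0.48 = 0.82.
Reliability = 0.82 / 1.52 = 0.5395.

0.5395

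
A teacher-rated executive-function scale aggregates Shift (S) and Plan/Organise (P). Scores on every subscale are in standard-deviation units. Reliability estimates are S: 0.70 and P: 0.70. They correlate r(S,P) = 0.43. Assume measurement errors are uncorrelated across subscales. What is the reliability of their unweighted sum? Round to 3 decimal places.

0.790

Var(S+P) = 2 + 2·[0.43] = 2 + 0.86 = 2.86.
With uncorrelated errors the cross-covariances are all true-score covariance, so they carry over unchanged; only the diagonal terms shrink to ρᵢσᵢ².
True-score variance = [0.70 + 0.70] + 0.86 = 1.4 + 0.86 = 2.26.
Reliability = 2.26 / 2.86 = 0.790.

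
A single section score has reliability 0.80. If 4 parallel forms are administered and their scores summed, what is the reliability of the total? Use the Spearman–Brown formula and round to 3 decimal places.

0.941

ρ_k = kρ / (1 + (k−1)ρ) = 4·0.80 / (1 + 3·0.80) = 3.200 / 3.400 = 0.941.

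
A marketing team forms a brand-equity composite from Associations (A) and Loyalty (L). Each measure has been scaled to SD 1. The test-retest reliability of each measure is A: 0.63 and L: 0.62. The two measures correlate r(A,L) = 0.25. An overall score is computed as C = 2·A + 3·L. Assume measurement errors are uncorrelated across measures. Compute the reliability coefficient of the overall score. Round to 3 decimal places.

Var(C) = 2² + 3² + 2·[6·0.25] = 13 + 3 = 16.
Under uncorrelated errors the observed covariances equal the true-score covariances, so only the own-variance terms attenuate.
True-score variance = [2²·0.63 + 3²·0.62] + 3 = 8.1 + 3 = 11.1.
Reliability = 11.1 / 16 = 0.694.

0.694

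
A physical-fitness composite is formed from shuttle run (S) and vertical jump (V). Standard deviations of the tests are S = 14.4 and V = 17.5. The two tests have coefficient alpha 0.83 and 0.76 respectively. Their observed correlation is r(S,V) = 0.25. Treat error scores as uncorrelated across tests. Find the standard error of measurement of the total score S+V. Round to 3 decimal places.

Var(total) = 513.61 + 126 = 639.61.
True-score variance = 404.859 + 126 = 530.859, so reliability = 0.8300.
Error variance = 639.61 − 530.859 = 108.751; SEM = √108.751 = 10.428.

10.428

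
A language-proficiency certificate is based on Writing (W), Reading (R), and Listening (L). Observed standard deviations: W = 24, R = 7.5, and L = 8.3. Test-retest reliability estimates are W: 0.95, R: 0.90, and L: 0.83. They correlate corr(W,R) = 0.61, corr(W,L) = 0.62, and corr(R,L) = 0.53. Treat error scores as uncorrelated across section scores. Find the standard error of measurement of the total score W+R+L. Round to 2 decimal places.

Var(total) = 701.14 + 532.593 = 1233.73.
True-score variance = 655.004 + 532.593 = 1187.6, so reliability = 0.9626.
Error variance = 1233.73 − 1187.6 = 46.1363; SEM = √46.1363 = 6.79.

6.79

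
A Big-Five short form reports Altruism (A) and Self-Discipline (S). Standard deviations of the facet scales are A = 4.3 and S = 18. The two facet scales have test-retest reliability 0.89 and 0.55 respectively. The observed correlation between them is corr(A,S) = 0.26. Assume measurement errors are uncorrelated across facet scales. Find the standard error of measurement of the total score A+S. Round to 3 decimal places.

Var(total) = 342.49 + 40.248 = 382.738.
True-score variance = 194.656 + 40.248 = 234.904, so reliability = 0.6137.
Error variance = 382.738 − 234.904 = 147.834; SEM = √147.834 = 12.159.

12.159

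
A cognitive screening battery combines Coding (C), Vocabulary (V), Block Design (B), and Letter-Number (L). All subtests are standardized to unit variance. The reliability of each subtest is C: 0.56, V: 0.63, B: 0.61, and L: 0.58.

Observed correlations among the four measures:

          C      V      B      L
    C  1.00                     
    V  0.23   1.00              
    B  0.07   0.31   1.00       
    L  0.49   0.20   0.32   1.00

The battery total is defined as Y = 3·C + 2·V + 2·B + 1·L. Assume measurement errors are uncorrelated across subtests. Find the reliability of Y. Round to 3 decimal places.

Var(Y) = 3² + 2² + 2² + 1 + 2·[6·0.23 + 6·0.07 + 3·0.49 + 4·0.31 + 2·0.20 + 2·0.32] = 18 + 11.1 = 29.1.
With uncorrelated errors the cross-covariances are all true-score covariance, so they carry over unchanged; only the diagonal terms shrink to ρᵢσᵢ².
True-score variance = [3²·0.56 + 2²·0.63 + 2²·0.61 + 0.58] + 11.1 = 10.58 + 11.1 = 21.68.
Reliability = 21.68 / 29.1 = 0.745.

0.745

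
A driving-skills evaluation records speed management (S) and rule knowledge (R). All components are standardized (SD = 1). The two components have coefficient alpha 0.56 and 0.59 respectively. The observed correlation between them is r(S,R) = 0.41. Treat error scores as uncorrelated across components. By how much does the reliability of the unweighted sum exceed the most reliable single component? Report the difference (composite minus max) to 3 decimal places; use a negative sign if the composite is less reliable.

0.109

Var(sum) = 2 + 0.82 = 2.82; true-score variance = 1.15 + 0.82 = 1.97; composite reliability = 0.6986.
Max component reliability = 0.5900.
Difference = 0.6986 − 0.5900 = 0.109.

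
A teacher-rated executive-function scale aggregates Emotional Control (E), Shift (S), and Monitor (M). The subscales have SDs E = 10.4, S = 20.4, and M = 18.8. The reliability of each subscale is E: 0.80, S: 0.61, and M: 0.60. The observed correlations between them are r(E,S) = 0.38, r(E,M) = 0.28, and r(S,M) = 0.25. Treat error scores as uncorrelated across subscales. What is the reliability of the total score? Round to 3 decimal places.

Var(E+S+M) = 10.4² + 20.4² + 18.8² + 2·[10.4·20.4·0.38 + 10.4·18.8·0.28 + 20.4·18.8·0.25] = 877.76 + 462.493 = 1340.25.
Under uncorrelated errors the observed covariances equal the true-score covariances, so only the own-variance terms attenuate.
True-score variance = [10.4²·0.80 + 20.4²·0.61 + 18.8²·0.60] + 462.493 = 552.45 + 462.493 = 1014.94.
Reliability = 1014.94 / 1340.25 = 0.757.

0.757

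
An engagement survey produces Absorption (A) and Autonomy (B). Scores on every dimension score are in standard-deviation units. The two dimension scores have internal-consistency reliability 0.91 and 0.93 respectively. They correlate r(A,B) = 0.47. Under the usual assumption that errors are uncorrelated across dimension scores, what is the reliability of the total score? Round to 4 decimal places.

Var(A+B) = 2 + 2·[0.47] = 2 + 0.94 = 2.94.
Because errors are independent across components, Cov(Tᵢ,Tⱼ) = Cov(Xᵢ,Xⱼ); the off-diagonal part of the true-score variance is the same as above.
True-score variance = [0.91 + 0.93] + 0.94 = 1.84 + 0.94 = 2.78.
Reliability = 2.78 / 2.94 = 0.9456.

0.9456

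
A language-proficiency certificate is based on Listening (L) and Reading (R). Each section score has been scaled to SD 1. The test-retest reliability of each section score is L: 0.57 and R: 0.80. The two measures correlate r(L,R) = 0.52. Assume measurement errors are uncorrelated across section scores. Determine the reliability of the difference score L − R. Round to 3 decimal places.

0.344

Var(L−R) = 1 + 1 − 2·0.52 = 2 − 1.04 = 0.96.
Because errors are independent across components, Cov(Tᵢ,Tⱼ) = Cov(Xᵢ,Xⱼ); the off-diagonal part of the true-score variance is the same as above.
True-score variance = [0.57 + 0.80] − 1.04 = 1.37 − 1.04 = 0.33.
Reliability = 0.33 / 0.96 = 0.344.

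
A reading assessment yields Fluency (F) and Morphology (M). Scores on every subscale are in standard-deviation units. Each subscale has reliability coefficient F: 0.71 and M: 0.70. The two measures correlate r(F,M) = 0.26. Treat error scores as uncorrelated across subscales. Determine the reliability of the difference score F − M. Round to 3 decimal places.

Var(F−M) = 1 + 1 − 2·0.26 = 2 − 0.52 = 1.48.
With uncorrelated errors the cross-covariances are all true-score covariance, so they carry over unchanged; only the diagonal terms shrink to ρᵢσᵢ².
True-score variance = [0.71 + 0.70] − 0.52 = 1.41 − 0.52 = 0.89.
Reliability = 0.89 / 1.48 = 0.601.

0.601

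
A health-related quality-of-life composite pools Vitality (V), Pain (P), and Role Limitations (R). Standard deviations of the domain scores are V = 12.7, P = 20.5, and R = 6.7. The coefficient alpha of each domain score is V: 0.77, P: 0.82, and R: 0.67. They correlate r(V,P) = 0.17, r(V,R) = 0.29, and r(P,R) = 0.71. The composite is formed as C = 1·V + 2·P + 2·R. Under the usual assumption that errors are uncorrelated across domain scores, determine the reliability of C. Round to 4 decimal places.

Var(C) = 12.7² + 2²·20.5² + 2²·6.7² + 2·[2·12.7·20.5·0.17 + 2·12.7·6.7·0.29 + 4·20.5·6.7·0.71] = 2021.85 + 1055.89 = 3077.74.
Because errors are independent across components, Cov(Tᵢ,Tⱼ) = Cov(Xᵢ,Xⱼ); the off-diagonal part of the true-score variance is the same as above.
True-score variance = [12.7²·0.77 + 2²·20.5²·0.82 + 2²·6.7²·0.67] + 1055.89 = 1622.92 + 1055.89 = 2678.81.
Reliability = 2678.81 / 3077.74 = 0.8704.

0.8704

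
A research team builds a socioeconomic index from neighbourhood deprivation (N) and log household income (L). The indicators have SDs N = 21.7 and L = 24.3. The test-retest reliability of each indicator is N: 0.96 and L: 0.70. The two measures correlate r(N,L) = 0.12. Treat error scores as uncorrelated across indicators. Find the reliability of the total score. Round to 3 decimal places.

Var(N+L) = 21.7² + 24.3² + 2·[21.7·24.3·0.12] = 1061.38 + 126.554 = 1187.93.
With uncorrelated errors the cross-covariances are all true-score covariance, so they carry over unchanged; only the diagonal terms shrink to ρᵢσᵢ².
True-score variance = [21.7²·0.96 + 24.3²·0.70] + 126.554 = 865.397 + 126.554 = 991.952.
Reliability = 991.952 / 1187.93 = 0.835.

0.835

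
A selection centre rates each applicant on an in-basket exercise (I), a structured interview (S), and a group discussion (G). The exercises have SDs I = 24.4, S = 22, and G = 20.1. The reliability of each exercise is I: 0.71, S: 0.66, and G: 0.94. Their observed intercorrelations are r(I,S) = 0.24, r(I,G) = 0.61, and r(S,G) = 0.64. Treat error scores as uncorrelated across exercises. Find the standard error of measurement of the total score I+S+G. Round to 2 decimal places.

Var(total) = 1483.37 + 1422.02 = 2905.39.
True-score variance = 1121.91 + 1422.02 = 2543.93, so reliability = 0.8756.
Error variance = 2905.39 − 2543.93 = 361.455; SEM = √361.455 = 19.01.

19.01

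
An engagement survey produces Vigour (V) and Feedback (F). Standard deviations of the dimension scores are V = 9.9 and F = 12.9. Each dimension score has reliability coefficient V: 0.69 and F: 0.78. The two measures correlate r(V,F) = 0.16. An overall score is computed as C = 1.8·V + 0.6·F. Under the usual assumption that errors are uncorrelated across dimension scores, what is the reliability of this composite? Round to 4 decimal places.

Var(C) = 1.8²·9.9² + 0.6²·12.9² + 2·[1.08·9.9·12.9·0.16] = 377.46 + 44.1366 = 421.597.
Under uncorrelated errors the observed covariances equal the true-score covariances, so only the own-variance terms attenuate.
True-score variance = [1.8²·9.9²·0.69 + 0.6²·12.9²·0.78] + 44.1366 = 265.839 + 44.1366 = 309.976.
Reliability = 309.976 / 421.597 = 0.7352.

0.7352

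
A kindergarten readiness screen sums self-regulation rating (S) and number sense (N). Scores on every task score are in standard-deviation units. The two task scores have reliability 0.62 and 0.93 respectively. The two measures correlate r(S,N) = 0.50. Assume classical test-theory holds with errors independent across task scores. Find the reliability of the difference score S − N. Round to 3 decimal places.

0.550

Var(S−N) = 1 + 1 − 2·0.50 = 2 − 1 = 1.
Under uncorrelated errors the observed covariances equal the true-score covariances, so only the own-variance terms attenuate.
True-score variance = [0.62 + 0.93] − 1 = 1.55 − 1 = 0.55.
Reliability = 0.55 / 1 = 0.550.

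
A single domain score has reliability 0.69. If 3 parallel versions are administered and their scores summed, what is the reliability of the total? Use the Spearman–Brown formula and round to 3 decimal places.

ρ_k = kρ / (1 + (k−1)ρ) = 3·0.69 / (1 + 2·0.69) = 2.070 / 2.380 = 0.870.

0.870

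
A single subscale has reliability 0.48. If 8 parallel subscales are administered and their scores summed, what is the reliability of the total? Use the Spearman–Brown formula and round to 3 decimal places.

0.881

ρ_k = kρ / (1 + (k−1)ρ) = 8·0.48 / (1 + 7·0.48) = 3.840 / 4.360 = 0.881.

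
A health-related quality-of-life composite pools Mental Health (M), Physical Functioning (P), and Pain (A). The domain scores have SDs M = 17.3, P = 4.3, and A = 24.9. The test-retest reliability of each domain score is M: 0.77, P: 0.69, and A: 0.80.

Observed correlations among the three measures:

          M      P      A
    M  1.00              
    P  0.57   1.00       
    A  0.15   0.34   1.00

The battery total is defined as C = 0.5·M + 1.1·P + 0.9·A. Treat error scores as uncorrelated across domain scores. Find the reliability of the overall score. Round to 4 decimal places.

0.8395

Var(C) = 0.5²·17.3² + 1.1²·4.3² + 0.9²·24.9² + 2·[0.55·17.3·4.3·0.57 + 0.45·17.3·24.9·0.15 + 0.99·4.3·24.9·0.34] = 599.403 + 176.876 = 776.28.
Because errors are independent across components, Cov(Tᵢ,Tⱼ) = Cov(Xᵢ,Xⱼ); the off-diagonal part of the true-score variance is the same as above.
True-score variance = [0.5²·17.3²·0.77 + 1.1²·4.3²·0.69 + 0.9²·24.9²·0.80] + 176.876 = 474.817 + 176.876 = 651.693.
Reliability = 651.693 / 776.28 = 0.8395.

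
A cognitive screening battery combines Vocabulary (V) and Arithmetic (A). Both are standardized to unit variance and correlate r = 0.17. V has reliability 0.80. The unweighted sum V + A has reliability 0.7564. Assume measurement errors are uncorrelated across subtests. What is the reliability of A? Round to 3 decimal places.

0.630

Var(V+A) = 2 + 2·0.17 = 2.340.
True-score variance = ρ_V + ρ_A + 2·0.17, so 0.7564 = (0.80 + ρ_A + 0.34) / 2.340.
ρ_A = 0.7564·2.340 − 0.80 − 0.34 = 0.630.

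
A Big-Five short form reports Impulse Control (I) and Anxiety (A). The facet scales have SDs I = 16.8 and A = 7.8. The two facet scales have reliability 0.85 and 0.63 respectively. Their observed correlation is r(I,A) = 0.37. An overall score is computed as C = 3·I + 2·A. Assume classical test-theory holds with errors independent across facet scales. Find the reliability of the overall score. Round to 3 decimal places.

Var(C) = 3²·16.8² + 2²·7.8² + 2·[6·16.8·7.8·0.37] = 2783.52 + 581.818 = 3365.34.
With uncorrelated errors the cross-covariances are all true-score covariance, so they carry over unchanged; only the diagonal terms shrink to ρᵢσᵢ².
True-score variance = [3²·16.8²·0.85 + 2²·7.8²·0.63] + 581.818 = 2312.45 + 581.818 = 2894.27.
Reliability = 2894.27 / 3365.34 = 0.860.

0.860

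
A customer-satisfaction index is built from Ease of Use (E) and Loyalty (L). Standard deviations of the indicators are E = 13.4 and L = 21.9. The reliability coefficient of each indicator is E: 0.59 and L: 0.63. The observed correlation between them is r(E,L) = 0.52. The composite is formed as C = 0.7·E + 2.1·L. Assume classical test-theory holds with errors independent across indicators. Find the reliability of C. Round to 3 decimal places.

Var(C) = 0.7²·13.4² + 2.1²·21.9² + 2·[1.47·13.4·21.9·0.52] = 2203.06 + 448.642 = 2651.71.
With uncorrelated errors the cross-covariances are all true-score covariance, so they carry over unchanged; only the diagonal terms shrink to ρᵢσᵢ².
True-score variance = [0.7²·13.4²·0.59 + 2.1²·21.9²·0.63] + 448.642 = 1384.41 + 448.642 = 1833.05.
Reliability = 1833.05 / 2651.71 = 0.691.

0.691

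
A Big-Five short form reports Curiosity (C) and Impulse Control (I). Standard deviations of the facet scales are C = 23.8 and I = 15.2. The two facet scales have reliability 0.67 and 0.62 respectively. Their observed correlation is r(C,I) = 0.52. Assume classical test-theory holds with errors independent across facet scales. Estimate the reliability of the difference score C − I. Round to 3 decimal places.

Var(C−I) = 23.8² + 15.2² − 2·23.8·15.2·0.52 = 797.48 − 376.23 = 421.25.
Under uncorrelated errors the observed covariances equal the true-score covariances, so only the own-variance terms attenuate.
True-score variance = [23.8²·0.67 + 15.2²·0.62] − 376.23 = 522.76 − 376.23 = 146.529.
Reliability = 146.529 / 421.25 = 0.348.

0.348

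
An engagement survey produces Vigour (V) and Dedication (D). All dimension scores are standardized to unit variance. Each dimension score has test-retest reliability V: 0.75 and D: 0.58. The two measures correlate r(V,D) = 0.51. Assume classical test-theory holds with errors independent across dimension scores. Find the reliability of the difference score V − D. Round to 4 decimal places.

Var(V−D) = 1 + 1 − 2·0.51 = 2 − 1.02 = 0.98.
Under uncorrelated errors the observed covariances equal the true-score covariances, so only the own-variance terms attenuate.
True-score variance = [0.75 + 0.58] − 1.02 = 1.33 − 1.02 = 0.31.
Reliability = 0.31 / 0.98 = 0.3163.

0.3163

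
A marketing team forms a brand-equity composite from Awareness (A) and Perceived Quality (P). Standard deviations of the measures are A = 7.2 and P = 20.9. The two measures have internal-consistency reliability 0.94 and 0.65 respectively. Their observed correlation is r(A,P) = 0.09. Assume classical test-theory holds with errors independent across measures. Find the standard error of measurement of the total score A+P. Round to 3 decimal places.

Var(total) = 488.65 + 27.0864 = 515.736.
True-score variance = 332.656 + 27.0864 = 359.742, so reliability = 0.6975.
Error variance = 515.736 − 359.742 = 155.994; SEM = √155.994 = 12.490.

12.490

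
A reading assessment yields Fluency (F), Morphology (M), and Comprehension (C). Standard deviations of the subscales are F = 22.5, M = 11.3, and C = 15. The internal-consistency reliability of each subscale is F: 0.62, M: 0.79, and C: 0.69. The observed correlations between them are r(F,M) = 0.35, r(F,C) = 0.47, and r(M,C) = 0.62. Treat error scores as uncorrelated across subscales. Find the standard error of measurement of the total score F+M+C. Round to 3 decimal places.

16.998

Var(total) = 858.94 + 705.405 = 1564.35.
True-score variance = 570 + 705.405 = 1275.41, so reliability = 0.8153.
Error variance = 1564.35 − 1275.41 = 288.94; SEM = √288.94 = 16.998.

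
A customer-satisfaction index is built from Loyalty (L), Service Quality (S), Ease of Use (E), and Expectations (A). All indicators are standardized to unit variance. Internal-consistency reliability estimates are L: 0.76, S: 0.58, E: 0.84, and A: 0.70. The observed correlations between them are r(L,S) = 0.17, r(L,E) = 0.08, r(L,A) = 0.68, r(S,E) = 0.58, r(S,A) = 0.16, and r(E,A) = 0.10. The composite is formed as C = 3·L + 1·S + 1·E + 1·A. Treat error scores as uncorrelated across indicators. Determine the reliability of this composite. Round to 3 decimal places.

Var(C) = 3² + 1 + 1 + 1 + 2·[3·0.17 + 3·0.08 + 3·0.68 + 0.58 + 0.16 + 0.10] = 12 + 7.26 = 19.26.
With uncorrelated errors the cross-covariances are all true-score covariance, so they carry over unchanged; only the diagonal terms shrink to ρᵢσᵢ².
True-score variance = [3²·0.76 + 0.58 + 0.84 + 0.70] + 7.26 = 8.96 + 7.26 = 16.22.
Reliability = 16.22 / 19.26 = 0.842.

0.842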